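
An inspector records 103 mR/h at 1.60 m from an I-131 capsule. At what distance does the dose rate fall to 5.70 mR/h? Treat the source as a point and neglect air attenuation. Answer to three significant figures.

6.80 m

Since intensity falls as 1/r², d₂ = d₁·√(I₁/I₂).
I₁/I₂ = 103/5.70 = 18.07, so d₂ = 1.60 × √18.07 = 6.801 m.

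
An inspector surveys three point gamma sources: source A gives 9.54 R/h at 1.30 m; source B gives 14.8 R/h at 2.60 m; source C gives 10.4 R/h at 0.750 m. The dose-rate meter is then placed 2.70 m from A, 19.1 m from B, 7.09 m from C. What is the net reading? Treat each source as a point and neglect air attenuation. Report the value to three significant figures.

2.60 R/h

Each source contributes Iᵢ·(dᵢ/rᵢ)²; contributions add.
A: 9.54 × (1.30/2.70)² = 2.212 R/h
B: 14.8 × (2.60/19.1)² = 0.2742 R/h
C: 10.4 × (0.750/7.09)² = 0.1164 R/h
Total = 2.212 + 0.2742 + 0.1164 = 2.603 R/h.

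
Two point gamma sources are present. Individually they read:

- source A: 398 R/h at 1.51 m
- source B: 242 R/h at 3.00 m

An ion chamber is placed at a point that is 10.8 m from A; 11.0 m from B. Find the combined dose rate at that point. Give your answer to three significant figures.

By superposition, sum each source's inverse-square contribution:
A: 398 × (1.51/10.8)² = 7.780 R/h
B: 242 × (3.00/11.0)² = 18.00 R/h
Total = 7.780 + 18.00 = 25.78 R/h.

25.8 R/h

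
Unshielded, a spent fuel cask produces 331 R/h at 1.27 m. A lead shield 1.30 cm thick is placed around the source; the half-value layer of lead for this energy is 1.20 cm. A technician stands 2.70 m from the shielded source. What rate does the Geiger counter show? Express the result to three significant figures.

Distance alone: (1.27/2.70)² = 0.2212, so 331 × 0.2212 = 73.22 R/h.
Shield: 1.30/1.20 = 1.083 half-value layers → attenuation 2^(−1.083) = 0.4720.
Combined: 73.22 × 0.4720 = 34.56 R/h.

34.6 R/h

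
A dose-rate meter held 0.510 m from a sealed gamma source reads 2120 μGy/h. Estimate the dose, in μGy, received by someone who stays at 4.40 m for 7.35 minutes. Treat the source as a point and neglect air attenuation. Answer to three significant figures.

3.49 μGy

By the inverse-square law, rate at 4.40 m:
2120 × (0.510/4.40)² = 2120 × 0.01343 = 28.47 μGy/h.
Dose = rate × time = 28.47 μGy/h × 0.1225 h = 3.488 μGy.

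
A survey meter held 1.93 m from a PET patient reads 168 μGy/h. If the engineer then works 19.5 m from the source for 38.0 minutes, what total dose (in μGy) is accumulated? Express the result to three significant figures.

1.04 μGy

Applying the 1/r² law, rate at 19.5 m:
168 × (1.93/19.5)² = 168 × 0.009796 = 1.646 μGy/h.
Dose = rate × time = 1.646 μGy/h × 0.6333 h = 1.042 μGy.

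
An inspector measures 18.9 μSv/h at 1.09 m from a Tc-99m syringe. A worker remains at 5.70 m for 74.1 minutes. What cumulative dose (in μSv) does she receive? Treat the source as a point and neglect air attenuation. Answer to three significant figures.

Applying the 1/r² law, rate at 5.70 m:
18.9 × (1.09/5.70)² = 18.9 × 0.03657 = 0.6912 μSv/h.
Dose = rate × time = 0.6912 μSv/h × 1.235 h = 0.8536 μSv.

0.854 μSv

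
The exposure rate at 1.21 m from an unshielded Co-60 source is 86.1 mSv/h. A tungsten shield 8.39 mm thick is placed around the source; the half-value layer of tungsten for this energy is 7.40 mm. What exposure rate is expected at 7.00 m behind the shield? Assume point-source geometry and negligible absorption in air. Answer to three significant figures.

1.17 mSv/h

Distance alone: (1.21/7.00)² = 0.02988, so 86.1 × 0.02988 = 2.573 mSv/h.
Shield: 8.39/7.40 = 1.134 half-value layers → attenuation 2^(−1.134) = 0.4557.
Combined: 2.573 × 0.4557 = 1.173 mSv/h.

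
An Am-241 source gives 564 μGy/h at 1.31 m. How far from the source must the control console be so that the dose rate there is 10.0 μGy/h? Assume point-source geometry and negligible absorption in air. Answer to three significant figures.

9.84 m

Using I₁d₁² = I₂d₂², d₂ = d₁·√(I₁/I₂).
I₁/I₂ = 564/10.0 = 56.40, so d₂ = 1.31 × √56.40 = 9.838 m.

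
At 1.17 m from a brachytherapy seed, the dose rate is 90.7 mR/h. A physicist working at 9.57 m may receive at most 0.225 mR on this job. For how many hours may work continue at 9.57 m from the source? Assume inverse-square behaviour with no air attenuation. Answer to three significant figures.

Applying the 1/r² law, rate at 9.57 m:
(1.17/9.57)² = 0.01495, so 90.7 × 0.01495 = 1.356 mR/h.
Stay time = 0.225 mR ÷ 1.356 mR/h = 0.1659 h.

0.166 h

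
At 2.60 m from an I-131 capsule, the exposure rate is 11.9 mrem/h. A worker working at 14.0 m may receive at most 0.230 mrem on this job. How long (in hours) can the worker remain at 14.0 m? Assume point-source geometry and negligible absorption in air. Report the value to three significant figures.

Intensity scales as (d₁/d₂)², so rate at 14.0 m:
11.9 × (2.60/14.0)² = 11.9 × 0.03449 = 0.4104 mrem/h.
Stay time = 0.230 mrem ÷ 0.4104 mrem/h = 0.5604 h.

0.560 h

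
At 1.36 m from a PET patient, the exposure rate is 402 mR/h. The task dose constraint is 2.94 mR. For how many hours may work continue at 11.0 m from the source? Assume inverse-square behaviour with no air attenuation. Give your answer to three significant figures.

Intensity scales as (d₁/d₂)², so rate at 11.0 m:
(1.36/11.0)² = 0.01529, so 402 × 0.01529 = 6.147 mR/h.
Stay time = 2.94 mR ÷ 6.147 mR/h = 0.4783 h.

0.478 h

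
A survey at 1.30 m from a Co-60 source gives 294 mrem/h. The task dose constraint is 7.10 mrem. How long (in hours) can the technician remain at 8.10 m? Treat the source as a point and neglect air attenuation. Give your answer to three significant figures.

By the inverse-square law, rate at 8.10 m:
294 × (1.30/8.10)² = 294 × 0.02576 = 7.573 mrem/h.
Stay time = 7.10 mrem ÷ 7.573 mrem/h = 0.9375 h.

0.938 h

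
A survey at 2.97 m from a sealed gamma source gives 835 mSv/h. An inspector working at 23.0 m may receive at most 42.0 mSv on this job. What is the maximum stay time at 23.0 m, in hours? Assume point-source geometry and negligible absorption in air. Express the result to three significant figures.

Intensity scales as (d₁/d₂)², so rate at 23.0 m:
835 × (2.97/23.0)² = 835 × 0.01667 = 13.92 mSv/h.
Stay time = 42.0 mSv ÷ 13.92 mSv/h = 3.017 h.

3.02 h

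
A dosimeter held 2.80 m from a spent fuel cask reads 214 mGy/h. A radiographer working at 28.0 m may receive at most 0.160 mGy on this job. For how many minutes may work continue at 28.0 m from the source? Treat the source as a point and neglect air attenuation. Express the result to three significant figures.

Using I₁d₁² = I₂d₂², rate at 28.0 m:
(2.80/28.0)² = 0.01000, so 214 × 0.01000 = 2.140 mGy/h.
Stay time = 0.160 mGy ÷ 2.140 mGy/h = 0.07477 h = 4.486 min.

4.49 min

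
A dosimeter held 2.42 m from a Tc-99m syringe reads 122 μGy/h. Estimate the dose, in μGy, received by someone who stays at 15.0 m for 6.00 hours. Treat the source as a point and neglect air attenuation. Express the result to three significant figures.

Intensity scales as (d₁/d₂)², so rate at 15.0 m:
(2.42/15.0)² = 0.02603, so 122 × 0.02603 = 3.176 μGy/h.
Dose = rate × time = 3.176 μGy/h × 6.000 h = 19.06 μGy.

19.1 μGy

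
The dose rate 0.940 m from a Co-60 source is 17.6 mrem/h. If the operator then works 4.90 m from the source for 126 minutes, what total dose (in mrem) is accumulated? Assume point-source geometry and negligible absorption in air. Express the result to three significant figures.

1.36 mrem

Applying the 1/r² law, rate at 4.90 m:
17.6 × (0.940/4.90)² = 17.6 × 0.03680 = 0.6477 mrem/h.
Dose = rate × time = 0.6477 mrem/h × 2.100 h = 1.360 mrem.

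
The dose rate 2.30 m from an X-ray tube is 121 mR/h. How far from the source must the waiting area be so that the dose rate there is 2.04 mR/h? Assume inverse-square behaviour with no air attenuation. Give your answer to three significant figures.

Applying the 1/r² law, d₂ = d₁·√(I₁/I₂).
I₁/I₂ = 121/2.04 = 59.31, so d₂ = 2.30 × √59.31 = 17.71 m.

17.7 m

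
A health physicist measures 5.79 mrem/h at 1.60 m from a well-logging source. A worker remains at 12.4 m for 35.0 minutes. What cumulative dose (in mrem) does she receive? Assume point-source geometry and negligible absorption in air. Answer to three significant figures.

Intensity scales as (d₁/d₂)², so rate at 12.4 m:
(1.60/12.4)² = 0.01665, so 5.79 × 0.01665 = 0.09640 mrem/h.
Dose = rate × time = 0.09640 mrem/h × 0.5833 h = 0.05623 mrem.

0.0562 mrem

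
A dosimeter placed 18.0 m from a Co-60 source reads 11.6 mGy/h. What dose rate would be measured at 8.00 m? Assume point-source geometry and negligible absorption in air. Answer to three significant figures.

58.7 mGy/h

Since intensity falls as 1/r², scaling from 18.0 m to 8.00 m:
11.6 × (18.0/8.00)² = 11.6 × 5.062 = 58.72 mGy/h.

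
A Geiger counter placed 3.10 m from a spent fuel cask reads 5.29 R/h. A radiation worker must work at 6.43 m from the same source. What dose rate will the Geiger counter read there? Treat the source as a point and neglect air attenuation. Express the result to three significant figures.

1.23 R/h

Using I₁d₁² = I₂d₂², scaling from 3.10 m to 6.43 m:
5.29 × (3.10/6.43)² = 5.29 × 0.2324 = 1.229 R/h.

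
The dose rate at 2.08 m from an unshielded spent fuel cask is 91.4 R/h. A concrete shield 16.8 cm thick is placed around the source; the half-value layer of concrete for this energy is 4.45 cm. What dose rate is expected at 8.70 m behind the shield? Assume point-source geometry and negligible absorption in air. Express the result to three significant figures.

Distance alone: (2.08/8.70)² = 0.05716, so 91.4 × 0.05716 = 5.224 R/h.
Shield: 16.8/4.45 = 3.775 half-value layers → attenuation 2^(−3.775) = 0.07305.
Combined: 5.224 × 0.07305 = 0.3816 R/h.

0.382 R/h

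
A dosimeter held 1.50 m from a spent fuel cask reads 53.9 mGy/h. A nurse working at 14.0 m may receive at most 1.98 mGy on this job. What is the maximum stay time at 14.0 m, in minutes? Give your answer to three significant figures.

192 min

Applying the 1/r² law, rate at 14.0 m:
53.9 × (1.50/14.0)² = 53.9 × 0.01148 = 0.6188 mGy/h.
Stay time = 1.98 mGy ÷ 0.6188 mGy/h = 3.200 h = 192.0 min.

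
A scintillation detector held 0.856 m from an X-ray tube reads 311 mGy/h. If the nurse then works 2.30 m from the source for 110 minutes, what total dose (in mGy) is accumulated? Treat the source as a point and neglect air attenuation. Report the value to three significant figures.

79.0 mGy

By the inverse-square law, rate at 2.30 m:
(0.856/2.30)² = 0.1385, so 311 × 0.1385 = 43.07 mGy/h.
Dose = rate × time = 43.07 mGy/h × 1.833 h = 78.95 mGy.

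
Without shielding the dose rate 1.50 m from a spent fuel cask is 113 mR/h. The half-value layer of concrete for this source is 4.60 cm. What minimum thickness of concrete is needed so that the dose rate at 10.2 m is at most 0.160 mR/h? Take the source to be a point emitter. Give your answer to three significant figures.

18.1 cm

At 10.2 m, distance alone gives 113 × (1.50/10.2)² = 113 × 0.02163 = 2.444 mR/h.
Further attenuation needed: 2.444/0.160 = 15.27.
n = log₂(15.27) = 3.933 half-value layers.
Thickness = 3.933 × 4.60 cm = 18.09 cm.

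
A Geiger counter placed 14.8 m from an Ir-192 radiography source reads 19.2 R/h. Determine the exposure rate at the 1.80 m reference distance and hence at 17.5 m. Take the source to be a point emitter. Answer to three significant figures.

1300 R/h; 13.7 R/h

Intensity scales as (d₁/d₂)², so
At 1.80 m: 19.2 × (14.8/1.80)² = 19.2 × 67.60 = 1298 R/h
At 17.5 m: (1.80/17.5)² = 0.01058, so 1298 × 0.01058 = 13.73 R/h.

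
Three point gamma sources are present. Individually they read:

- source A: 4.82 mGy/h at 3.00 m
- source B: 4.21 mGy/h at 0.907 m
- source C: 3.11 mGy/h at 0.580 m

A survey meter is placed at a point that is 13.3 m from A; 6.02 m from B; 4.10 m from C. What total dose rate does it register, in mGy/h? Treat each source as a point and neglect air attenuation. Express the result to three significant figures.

0.403 mGy/h

By superposition, sum each source's inverse-square contribution:
A: 4.82 × (3.00/13.3)² = 0.2452 mGy/h
B: 4.21 × (0.907/6.02)² = 0.09557 mGy/h
C: 3.11 × (0.580/4.10)² = 0.06224 mGy/h
Total = 0.2452 + 0.09557 + 0.06224 = 0.4030 mGy/h.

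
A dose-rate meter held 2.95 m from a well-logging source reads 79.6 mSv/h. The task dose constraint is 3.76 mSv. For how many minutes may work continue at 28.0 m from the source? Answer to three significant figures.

Using I₁d₁² = I₂d₂², rate at 28.0 m:
79.6 × (2.95/28.0)² = 79.6 × 0.01110 = 0.8836 mSv/h.
Stay time = 3.76 mSv ÷ 0.8836 mSv/h = 4.255 h = 255.3 min.

255 min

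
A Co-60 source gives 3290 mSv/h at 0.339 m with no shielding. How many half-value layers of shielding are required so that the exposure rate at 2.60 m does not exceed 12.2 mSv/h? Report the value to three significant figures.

At 2.60 m, distance alone gives 3290 × (0.339/2.60)² = 3290 × 0.01700 = 55.93 mSv/h.
Further attenuation needed: 55.93/12.2 = 4.584.
n = log₂(4.584) = 2.197 half-value layers.

2.20 half-value layers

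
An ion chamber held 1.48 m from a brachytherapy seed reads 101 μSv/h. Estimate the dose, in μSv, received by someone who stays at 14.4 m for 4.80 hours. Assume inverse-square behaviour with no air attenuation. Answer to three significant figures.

5.12 μSv

Applying the 1/r² law, rate at 14.4 m:
(1.48/14.4)² = 0.01056, so 101 × 0.01056 = 1.067 μSv/h.
Dose = rate × time = 1.067 μSv/h × 4.800 h = 5.122 μSv.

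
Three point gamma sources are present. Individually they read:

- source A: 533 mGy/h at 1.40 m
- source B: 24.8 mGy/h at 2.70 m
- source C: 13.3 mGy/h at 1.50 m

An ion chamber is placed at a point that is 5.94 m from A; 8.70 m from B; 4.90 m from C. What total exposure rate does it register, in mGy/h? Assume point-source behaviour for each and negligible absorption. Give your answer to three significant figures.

33.2 mGy/h

Each source contributes Iᵢ·(dᵢ/rᵢ)²; contributions add.
A: 533 × (1.40/5.94)² = 29.61 mGy/h
B: 24.8 × (2.70/8.70)² = 2.389 mGy/h
C: 13.3 × (1.50/4.90)² = 1.246 mGy/h
Total = 29.61 + 2.389 + 1.246 = 33.24 mGy/h.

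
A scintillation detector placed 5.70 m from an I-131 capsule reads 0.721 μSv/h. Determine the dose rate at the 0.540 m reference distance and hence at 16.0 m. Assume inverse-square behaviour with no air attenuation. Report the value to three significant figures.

Applying the 1/r² law,
At 0.540 m: (5.70/0.540)² = 111.4, so 0.721 × 111.4 = 80.32 μSv/h
At 16.0 m: 80.32 × (0.540/16.0)² = 80.32 × 0.001139 = 0.09148 μSv/h.

80.3 μSv/h; 0.0915 μSv/h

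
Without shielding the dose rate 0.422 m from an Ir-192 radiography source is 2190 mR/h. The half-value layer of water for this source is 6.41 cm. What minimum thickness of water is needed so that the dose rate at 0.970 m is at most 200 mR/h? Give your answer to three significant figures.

6.74 cm

At 0.970 m, distance alone gives (0.422/0.970)² = 0.1893, so 2190 × 0.1893 = 414.6 mR/h.
Further attenuation needed: 414.6/200 = 2.073.
n = log₂(2.073) = 1.052 half-value layers.
Thickness = 1.052 × 6.41 cm = 6.743 cm.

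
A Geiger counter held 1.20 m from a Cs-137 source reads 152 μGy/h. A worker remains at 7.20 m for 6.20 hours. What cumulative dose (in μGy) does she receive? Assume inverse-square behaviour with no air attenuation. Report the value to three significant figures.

26.2 μGy

By the inverse-square law, rate at 7.20 m:
(1.20/7.20)² = 0.02778, so 152 × 0.02778 = 4.223 μGy/h.
Dose = rate × time = 4.223 μGy/h × 6.200 h = 26.18 μGy.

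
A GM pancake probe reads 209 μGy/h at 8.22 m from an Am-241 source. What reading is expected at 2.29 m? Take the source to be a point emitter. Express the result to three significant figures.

2690 μGy/h

Since intensity falls as 1/r², the rate at 2.29 m is
209 × (8.22/2.29)² = 209 × 12.88 = 2692 μGy/h.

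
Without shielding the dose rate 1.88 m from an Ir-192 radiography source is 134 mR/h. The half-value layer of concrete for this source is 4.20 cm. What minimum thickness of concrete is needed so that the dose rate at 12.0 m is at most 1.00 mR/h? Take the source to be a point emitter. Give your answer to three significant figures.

At 12.0 m, distance alone gives (1.88/12.0)² = 0.02454, so 134 × 0.02454 = 3.288 mR/h.
Further attenuation needed: 3.288/1.00 = 3.288.
n = log₂(3.288) = 1.717 half-value layers.
Thickness = 1.717 × 4.20 cm = 7.211 cm.

7.21 cm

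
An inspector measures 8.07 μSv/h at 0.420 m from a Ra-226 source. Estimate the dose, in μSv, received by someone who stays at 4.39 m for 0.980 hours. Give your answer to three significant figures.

By the inverse-square law, rate at 4.39 m:
(0.420/4.39)² = 0.009153, so 8.07 × 0.009153 = 0.07386 μSv/h.
Dose = rate × time = 0.07386 μSv/h × 0.9800 h = 0.07238 μSv.

0.0724 μSv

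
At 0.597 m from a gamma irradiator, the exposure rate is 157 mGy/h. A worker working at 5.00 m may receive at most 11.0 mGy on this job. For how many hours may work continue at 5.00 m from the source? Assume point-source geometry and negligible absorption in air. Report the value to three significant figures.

Using I₁d₁² = I₂d₂², rate at 5.00 m:
(0.597/5.00)² = 0.01426, so 157 × 0.01426 = 2.239 mGy/h.
Stay time = 11.0 mGy ÷ 2.239 mGy/h = 4.913 h.

4.91 h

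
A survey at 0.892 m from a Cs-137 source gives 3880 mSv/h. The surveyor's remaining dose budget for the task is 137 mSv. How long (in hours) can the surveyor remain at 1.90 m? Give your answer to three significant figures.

0.160 h

Applying the 1/r² law, rate at 1.90 m:
(0.892/1.90)² = 0.2204, so 3880 × 0.2204 = 855.2 mSv/h.
Stay time = 137 mSv ÷ 855.2 mSv/h = 0.1602 h.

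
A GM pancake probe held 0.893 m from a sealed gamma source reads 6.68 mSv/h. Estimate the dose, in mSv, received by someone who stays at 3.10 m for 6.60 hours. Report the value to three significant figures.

Using I₁d₁² = I₂d₂², rate at 3.10 m:
(0.893/3.10)² = 0.08298, so 6.68 × 0.08298 = 0.5543 mSv/h.
Dose = rate × time = 0.5543 mSv/h × 6.600 h = 3.658 mSv.

3.66 mSv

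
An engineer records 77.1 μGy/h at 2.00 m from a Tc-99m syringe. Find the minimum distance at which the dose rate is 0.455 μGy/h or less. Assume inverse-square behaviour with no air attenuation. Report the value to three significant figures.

By the inverse-square law, d₂ = d₁·√(I₁/I₂).
I₁/I₂ = 77.1/0.455 = 169.5, so d₂ = 2.00 × √169.5 = 26.04 m.

26.0 m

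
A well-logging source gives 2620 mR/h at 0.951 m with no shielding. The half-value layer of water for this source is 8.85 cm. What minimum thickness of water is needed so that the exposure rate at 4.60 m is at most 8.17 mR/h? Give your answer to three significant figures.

33.4 cm

At 4.60 m, distance alone gives (0.951/4.60)² = 0.04274, so 2620 × 0.04274 = 112.0 mR/h.
Further attenuation needed: 112.0/8.17 = 13.71.
n = log₂(13.71) = 3.777 half-value layers.
Thickness = 3.777 × 8.85 cm = 33.43 cm.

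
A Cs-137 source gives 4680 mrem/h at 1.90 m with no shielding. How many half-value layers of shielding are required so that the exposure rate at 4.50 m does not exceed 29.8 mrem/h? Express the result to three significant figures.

At 4.50 m, distance alone gives 4680 × (1.90/4.50)² = 4680 × 0.1783 = 834.4 mrem/h.
Further attenuation needed: 834.4/29.8 = 28.00.
n = log₂(28.00) = 4.807 half-value layers.

4.81 half-value layers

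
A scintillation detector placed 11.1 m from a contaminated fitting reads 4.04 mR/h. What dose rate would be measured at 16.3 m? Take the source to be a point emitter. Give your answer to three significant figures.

1.87 mR/h

Intensity scales as (d₁/d₂)², so scaling from 11.1 m to 16.3 m:
4.04 × (11.1/16.3)² = 4.04 × 0.4637 = 1.873 mR/h.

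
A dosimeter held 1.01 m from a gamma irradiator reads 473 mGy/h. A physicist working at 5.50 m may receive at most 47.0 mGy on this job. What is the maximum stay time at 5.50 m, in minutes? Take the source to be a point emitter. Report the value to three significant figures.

By the inverse-square law, rate at 5.50 m:
473 × (1.01/5.50)² = 473 × 0.03372 = 15.95 mGy/h.
Stay time = 47.0 mGy ÷ 15.95 mGy/h = 2.947 h = 176.8 min.

177 min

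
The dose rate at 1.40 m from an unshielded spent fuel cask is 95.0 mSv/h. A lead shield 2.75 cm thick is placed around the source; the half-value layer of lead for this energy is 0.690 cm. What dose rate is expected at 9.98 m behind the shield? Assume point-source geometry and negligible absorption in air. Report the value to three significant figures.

0.118 mSv/h

Distance alone: 95.0 × (1.40/9.98)² = 95.0 × 0.01968 = 1.870 mSv/h.
Shield: 2.75/0.690 = 3.986 half-value layers → attenuation 2^(−3.986) = 0.06311.
Combined: 1.870 × 0.06311 = 0.1180 mSv/h.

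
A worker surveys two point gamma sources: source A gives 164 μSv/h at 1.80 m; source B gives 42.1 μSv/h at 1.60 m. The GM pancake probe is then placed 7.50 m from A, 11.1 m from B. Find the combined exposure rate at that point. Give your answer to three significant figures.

10.3 μSv/h

Each source contributes Iᵢ·(dᵢ/rᵢ)²; contributions add.
A: 164 × (1.80/7.50)² = 9.446 μSv/h
B: 42.1 × (1.60/11.1)² = 0.8747 μSv/h
Total = 9.446 + 0.8747 = 10.32 μSv/h.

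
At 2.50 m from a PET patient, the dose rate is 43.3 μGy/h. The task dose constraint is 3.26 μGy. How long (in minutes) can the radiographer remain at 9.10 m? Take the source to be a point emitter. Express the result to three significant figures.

59.9 min

Using I₁d₁² = I₂d₂², rate at 9.10 m:
43.3 × (2.50/9.10)² = 43.3 × 0.07547 = 3.268 μGy/h.
Stay time = 3.26 μGy ÷ 3.268 μGy/h = 0.9976 h = 59.86 min.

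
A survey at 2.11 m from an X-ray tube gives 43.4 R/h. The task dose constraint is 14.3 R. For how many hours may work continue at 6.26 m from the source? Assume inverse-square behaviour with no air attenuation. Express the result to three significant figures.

Applying the 1/r² law, rate at 6.26 m:
43.4 × (2.11/6.26)² = 43.4 × 0.1136 = 4.930 R/h.
Stay time = 14.3 R ÷ 4.930 R/h = 2.901 h.

2.90 h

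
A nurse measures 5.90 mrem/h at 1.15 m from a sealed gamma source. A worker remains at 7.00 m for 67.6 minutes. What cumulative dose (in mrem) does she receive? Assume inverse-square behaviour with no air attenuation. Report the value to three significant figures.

By the inverse-square law, rate at 7.00 m:
(1.15/7.00)² = 0.02699, so 5.90 × 0.02699 = 0.1592 mrem/h.
Dose = rate × time = 0.1592 mrem/h × 1.127 h = 0.1794 mrem.

0.179 mrem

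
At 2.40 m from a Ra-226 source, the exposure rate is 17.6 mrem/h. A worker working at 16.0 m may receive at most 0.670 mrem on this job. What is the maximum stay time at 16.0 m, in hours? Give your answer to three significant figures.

1.69 h

Intensity scales as (d₁/d₂)², so rate at 16.0 m:
17.6 × (2.40/16.0)² = 17.6 × 0.02250 = 0.3960 mrem/h.
Stay time = 0.670 mrem ÷ 0.3960 mrem/h = 1.692 h.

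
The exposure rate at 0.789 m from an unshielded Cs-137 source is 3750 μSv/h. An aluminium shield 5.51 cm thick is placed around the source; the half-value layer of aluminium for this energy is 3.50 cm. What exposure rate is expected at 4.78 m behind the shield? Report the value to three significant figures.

Distance alone: 3750 × (0.789/4.78)² = 3750 × 0.02725 = 102.2 μSv/h.
Shield: 5.51/3.50 = 1.574 half-value layers → attenuation 2^(−1.574) = 0.3359.
Combined: 102.2 × 0.3359 = 34.33 μSv/h.

34.3 μSv/h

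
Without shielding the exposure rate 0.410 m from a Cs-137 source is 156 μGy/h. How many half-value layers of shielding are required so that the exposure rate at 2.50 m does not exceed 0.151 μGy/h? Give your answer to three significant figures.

4.80 half-value layers

At 2.50 m, distance alone gives (0.410/2.50)² = 0.02690, so 156 × 0.02690 = 4.196 μGy/h.
Further attenuation needed: 4.196/0.151 = 27.79.
n = log₂(27.79) = 4.796 half-value layers.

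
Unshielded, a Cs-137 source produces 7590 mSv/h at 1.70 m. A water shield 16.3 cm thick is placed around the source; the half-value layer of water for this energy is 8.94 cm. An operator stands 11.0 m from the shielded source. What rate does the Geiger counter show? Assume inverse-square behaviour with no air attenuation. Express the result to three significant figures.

Distance alone: 7590 × (1.70/11.0)² = 7590 × 0.02388 = 181.2 mSv/h.
Shield: 16.3/8.94 = 1.823 half-value layers → attenuation 2^(−1.823) = 0.2826.
Combined: 181.2 × 0.2826 = 51.21 mSv/h.

51.2 mSv/h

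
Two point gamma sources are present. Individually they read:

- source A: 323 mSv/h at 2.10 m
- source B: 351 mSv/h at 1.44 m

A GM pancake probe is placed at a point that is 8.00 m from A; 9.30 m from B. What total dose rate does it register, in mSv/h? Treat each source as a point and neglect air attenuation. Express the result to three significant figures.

Each source contributes Iᵢ·(dᵢ/rᵢ)²; contributions add.
A: 323 × (2.10/8.00)² = 22.26 mSv/h
B: 351 × (1.44/9.30)² = 8.415 mSv/h
Total = 22.26 + 8.415 = 30.68 mSv/h.

30.7 mSv/h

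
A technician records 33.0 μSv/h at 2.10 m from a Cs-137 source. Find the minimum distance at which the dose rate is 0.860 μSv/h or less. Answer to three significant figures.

13.0 m

Since intensity falls as 1/r², d₂ = d₁·√(I₁/I₂).
I₁/I₂ = 33.0/0.860 = 38.37, so d₂ = 2.10 × √38.37 = 13.01 m.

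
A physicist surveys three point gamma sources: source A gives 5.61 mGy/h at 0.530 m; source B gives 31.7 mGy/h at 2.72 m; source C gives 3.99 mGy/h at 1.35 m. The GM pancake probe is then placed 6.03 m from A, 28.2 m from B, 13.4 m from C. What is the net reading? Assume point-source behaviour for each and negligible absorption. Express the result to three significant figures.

0.379 mGy/h

By superposition, sum each source's inverse-square contribution:
A: 5.61 × (0.530/6.03)² = 0.04334 mGy/h
B: 31.7 × (2.72/28.2)² = 0.2949 mGy/h
C: 3.99 × (1.35/13.4)² = 0.04050 mGy/h
Total = 0.04334 + 0.2949 + 0.04050 = 0.3787 mGy/h.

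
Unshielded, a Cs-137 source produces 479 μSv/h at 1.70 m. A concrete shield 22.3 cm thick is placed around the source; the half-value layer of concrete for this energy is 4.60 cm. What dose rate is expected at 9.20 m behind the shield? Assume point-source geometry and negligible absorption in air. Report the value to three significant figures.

0.568 μSv/h

Distance alone: 479 × (1.70/9.20)² = 479 × 0.03414 = 16.35 μSv/h.
Shield: 22.3/4.60 = 4.848 half-value layers → attenuation 2^(−4.848) = 0.03472.
Combined: 16.35 × 0.03472 = 0.5677 μSv/h.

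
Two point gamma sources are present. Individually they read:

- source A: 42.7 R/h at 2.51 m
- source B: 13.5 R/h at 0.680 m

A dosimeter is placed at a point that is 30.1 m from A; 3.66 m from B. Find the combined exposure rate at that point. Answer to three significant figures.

0.763 R/h

By superposition, sum each source's inverse-square contribution:
A: 42.7 × (2.51/30.1)² = 0.2969 R/h
B: 13.5 × (0.680/3.66)² = 0.4660 R/h
Total = 0.2969 + 0.4660 = 0.7629 R/h.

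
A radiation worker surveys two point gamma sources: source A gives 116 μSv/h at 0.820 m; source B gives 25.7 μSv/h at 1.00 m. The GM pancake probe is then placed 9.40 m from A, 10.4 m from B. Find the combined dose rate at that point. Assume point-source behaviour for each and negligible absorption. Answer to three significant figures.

Each source contributes Iᵢ·(dᵢ/rᵢ)²; contributions add.
A: 116 × (0.820/9.40)² = 0.8827 μSv/h
B: 25.7 × (1.00/10.4)² = 0.2376 μSv/h
Total = 0.8827 + 0.2376 = 1.120 μSv/h.

1.12 μSv/h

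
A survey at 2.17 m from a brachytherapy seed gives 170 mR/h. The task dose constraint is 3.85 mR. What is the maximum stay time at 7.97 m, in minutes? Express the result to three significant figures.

Using I₁d₁² = I₂d₂², rate at 7.97 m:
170 × (2.17/7.97)² = 170 × 0.07413 = 12.60 mR/h.
Stay time = 3.85 mR ÷ 12.60 mR/h = 0.3056 h = 18.34 min.

18.3 min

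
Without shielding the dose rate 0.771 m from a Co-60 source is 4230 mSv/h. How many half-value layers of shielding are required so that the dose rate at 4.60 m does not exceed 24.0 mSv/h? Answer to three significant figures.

At 4.60 m, distance alone gives (0.771/4.60)² = 0.02809, so 4230 × 0.02809 = 118.8 mSv/h.
Further attenuation needed: 118.8/24.0 = 4.950.
n = log₂(4.950) = 2.307 half-value layers.

2.31 half-value layers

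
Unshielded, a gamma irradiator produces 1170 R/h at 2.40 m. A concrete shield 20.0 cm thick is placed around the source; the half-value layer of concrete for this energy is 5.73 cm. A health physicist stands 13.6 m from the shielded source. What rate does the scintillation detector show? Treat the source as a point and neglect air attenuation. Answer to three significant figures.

Distance alone: (2.40/13.6)² = 0.03114, so 1170 × 0.03114 = 36.43 R/h.
Shield: 20.0/5.73 = 3.490 half-value layers → attenuation 2^(−3.490) = 0.08900.
Combined: 36.43 × 0.08900 = 3.242 R/h.

3.24 R/h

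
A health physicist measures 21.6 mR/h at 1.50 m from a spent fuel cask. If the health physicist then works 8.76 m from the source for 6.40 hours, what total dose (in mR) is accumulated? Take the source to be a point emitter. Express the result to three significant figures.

4.05 mR

Using I₁d₁² = I₂d₂², rate at 8.76 m:
(1.50/8.76)² = 0.02932, so 21.6 × 0.02932 = 0.6333 mR/h.
Dose = rate × time = 0.6333 mR/h × 6.400 h = 4.053 mR.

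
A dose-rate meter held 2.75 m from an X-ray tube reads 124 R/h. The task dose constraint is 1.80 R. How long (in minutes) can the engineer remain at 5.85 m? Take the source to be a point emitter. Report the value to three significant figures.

Applying the 1/r² law, rate at 5.85 m:
124 × (2.75/5.85)² = 124 × 0.2210 = 27.40 R/h.
Stay time = 1.80 R ÷ 27.40 R/h = 0.06569 h = 3.941 min.

3.94 min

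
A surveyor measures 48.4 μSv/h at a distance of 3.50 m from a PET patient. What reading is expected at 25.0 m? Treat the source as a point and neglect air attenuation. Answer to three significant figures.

0.949 μSv/h

Since intensity falls as 1/r², the rate at 25.0 m is
(3.50/25.0)² = 0.01960, so 48.4 × 0.01960 = 0.9486 μSv/h.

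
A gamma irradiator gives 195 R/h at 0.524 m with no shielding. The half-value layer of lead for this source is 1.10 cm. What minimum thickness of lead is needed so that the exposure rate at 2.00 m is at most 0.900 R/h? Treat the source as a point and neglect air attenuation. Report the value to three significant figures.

At 2.00 m, distance alone gives 195 × (0.524/2.00)² = 195 × 0.06864 = 13.38 R/h.
Further attenuation needed: 13.38/0.900 = 14.87.
n = log₂(14.87) = 3.894 half-value layers.
Thickness = 3.894 × 1.10 cm = 4.283 cm.

4.28 cm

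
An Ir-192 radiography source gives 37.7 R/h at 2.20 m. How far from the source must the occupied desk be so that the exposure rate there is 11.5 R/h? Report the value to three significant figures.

3.98 m

Applying the 1/r² law, d₂ = d₁·√(I₁/I₂).
I₁/I₂ = 37.7/11.5 = 3.278, so d₂ = 2.20 × √3.278 = 3.983 m.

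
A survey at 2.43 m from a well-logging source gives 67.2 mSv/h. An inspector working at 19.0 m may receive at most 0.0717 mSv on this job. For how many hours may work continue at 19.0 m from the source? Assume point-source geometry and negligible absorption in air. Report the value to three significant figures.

0.0652 h

By the inverse-square law, rate at 19.0 m:
67.2 × (2.43/19.0)² = 67.2 × 0.01636 = 1.099 mSv/h.
Stay time = 0.0717 mSv ÷ 1.099 mSv/h = 0.06524 h.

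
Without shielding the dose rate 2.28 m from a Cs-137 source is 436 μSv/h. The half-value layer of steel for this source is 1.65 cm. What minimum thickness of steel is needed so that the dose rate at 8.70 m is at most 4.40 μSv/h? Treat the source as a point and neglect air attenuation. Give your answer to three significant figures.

4.57 cm

At 8.70 m, distance alone gives 436 × (2.28/8.70)² = 436 × 0.06868 = 29.94 μSv/h.
Further attenuation needed: 29.94/4.40 = 6.805.
n = log₂(6.805) = 2.767 half-value layers.
Thickness = 2.767 × 1.65 cm = 4.566 cm.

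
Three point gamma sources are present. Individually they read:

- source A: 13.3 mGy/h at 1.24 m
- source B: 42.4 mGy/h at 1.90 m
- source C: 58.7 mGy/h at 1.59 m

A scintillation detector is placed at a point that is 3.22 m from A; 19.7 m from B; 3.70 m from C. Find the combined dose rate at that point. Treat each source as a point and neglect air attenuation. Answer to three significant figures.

13.2 mGy/h

Each source contributes Iᵢ·(dᵢ/rᵢ)²; contributions add.
A: 13.3 × (1.24/3.22)² = 1.972 mGy/h
B: 42.4 × (1.90/19.7)² = 0.3944 mGy/h
C: 58.7 × (1.59/3.70)² = 10.84 mGy/h
Total = 1.972 + 0.3944 + 10.84 = 13.21 mGy/h.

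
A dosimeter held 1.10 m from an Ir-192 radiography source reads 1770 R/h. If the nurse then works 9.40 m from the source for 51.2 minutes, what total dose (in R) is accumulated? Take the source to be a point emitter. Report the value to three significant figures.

20.7 R

Since intensity falls as 1/r², rate at 9.40 m:
(1.10/9.40)² = 0.01369, so 1770 × 0.01369 = 24.23 R/h.
Dose = rate × time = 24.23 R/h × 0.8533 h = 20.68 R.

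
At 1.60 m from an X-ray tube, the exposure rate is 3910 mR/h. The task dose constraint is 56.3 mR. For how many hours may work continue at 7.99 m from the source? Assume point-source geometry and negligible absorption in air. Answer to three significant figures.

Applying the 1/r² law, rate at 7.99 m:
(1.60/7.99)² = 0.04010, so 3910 × 0.04010 = 156.8 mR/h.
Stay time = 56.3 mR ÷ 156.8 mR/h = 0.3591 h.

0.359 h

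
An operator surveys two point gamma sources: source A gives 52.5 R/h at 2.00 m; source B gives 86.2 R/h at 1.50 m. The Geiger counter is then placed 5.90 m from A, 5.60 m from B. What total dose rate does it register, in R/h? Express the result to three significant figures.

Each source contributes Iᵢ·(dᵢ/rᵢ)²; contributions add.
A: 52.5 × (2.00/5.90)² = 6.033 R/h
B: 86.2 × (1.50/5.60)² = 6.185 R/h
Total = 6.033 + 6.185 = 12.22 R/h.

12.2 R/h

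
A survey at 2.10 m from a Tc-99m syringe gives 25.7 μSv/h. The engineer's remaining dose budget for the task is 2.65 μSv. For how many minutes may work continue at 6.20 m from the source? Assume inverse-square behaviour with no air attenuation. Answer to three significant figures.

53.9 min

Since intensity falls as 1/r², rate at 6.20 m:
25.7 × (2.10/6.20)² = 25.7 × 0.1147 = 2.948 μSv/h.
Stay time = 2.65 μSv ÷ 2.948 μSv/h = 0.8989 h = 53.93 min.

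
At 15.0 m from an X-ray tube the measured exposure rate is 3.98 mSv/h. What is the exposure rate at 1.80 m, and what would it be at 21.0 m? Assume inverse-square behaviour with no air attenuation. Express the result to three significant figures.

276 mSv/h; 2.03 mSv/h

By the inverse-square law,
At 1.80 m: 3.98 × (15.0/1.80)² = 3.98 × 69.44 = 276.4 mSv/h
At 21.0 m: (1.80/21.0)² = 0.007347, so 276.4 × 0.007347 = 2.031 mSv/h.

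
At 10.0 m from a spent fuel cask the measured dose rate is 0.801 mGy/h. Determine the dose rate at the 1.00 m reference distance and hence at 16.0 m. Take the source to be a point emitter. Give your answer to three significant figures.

80.1 mGy/h; 0.313 mGy/h

Since intensity falls as 1/r²,
At 1.00 m: 0.801 × (10.0/1.00)² = 0.801 × 100.0 = 80.10 mGy/h
At 16.0 m: (1.00/16.0)² = 0.003906, so 80.10 × 0.003906 = 0.3129 mGy/h.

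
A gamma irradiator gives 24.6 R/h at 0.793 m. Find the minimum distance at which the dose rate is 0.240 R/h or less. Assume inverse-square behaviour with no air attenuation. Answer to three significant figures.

Since intensity falls as 1/r², d₂ = d₁·√(I₁/I₂).
I₁/I₂ = 24.6/0.240 = 102.5, so d₂ = 0.793 × √102.5 = 8.029 m.

8.03 m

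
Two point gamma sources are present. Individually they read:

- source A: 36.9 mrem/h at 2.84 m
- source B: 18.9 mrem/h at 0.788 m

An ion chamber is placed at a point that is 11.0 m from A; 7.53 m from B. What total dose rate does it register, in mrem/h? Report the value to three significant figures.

By superposition, sum each source's inverse-square contribution:
A: 36.9 × (2.84/11.0)² = 2.460 mrem/h
B: 18.9 × (0.788/7.53)² = 0.2070 mrem/h
Total = 2.460 + 0.2070 = 2.667 mrem/h.

2.67 mrem/h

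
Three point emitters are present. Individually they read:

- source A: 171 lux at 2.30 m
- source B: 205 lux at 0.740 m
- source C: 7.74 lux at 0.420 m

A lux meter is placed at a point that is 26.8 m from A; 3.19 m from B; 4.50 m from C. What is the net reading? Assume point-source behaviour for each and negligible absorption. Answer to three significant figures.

12.4 lux

By superposition, sum each source's inverse-square contribution:
A: 171 × (2.30/26.8)² = 1.259 lux
B: 205 × (0.740/3.19)² = 11.03 lux
C: 7.74 × (0.420/4.50)² = 0.06742 lux
Total = 1.259 + 11.03 + 0.06742 = 12.36 lux.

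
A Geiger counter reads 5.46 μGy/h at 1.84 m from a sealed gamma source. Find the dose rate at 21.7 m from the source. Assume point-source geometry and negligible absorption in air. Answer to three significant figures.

Using I₁d₁² = I₂d₂², the rate at 21.7 m is
5.46 × (1.84/21.7)² = 5.46 × 0.007190 = 0.03926 μGy/h.

0.0393 μGy/h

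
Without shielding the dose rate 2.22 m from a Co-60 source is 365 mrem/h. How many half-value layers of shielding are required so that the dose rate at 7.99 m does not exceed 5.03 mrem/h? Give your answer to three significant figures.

2.49 half-value layers

At 7.99 m, distance alone gives (2.22/7.99)² = 0.07720, so 365 × 0.07720 = 28.18 mrem/h.
Further attenuation needed: 28.18/5.03 = 5.602.
n = log₂(5.602) = 2.486 half-value layers.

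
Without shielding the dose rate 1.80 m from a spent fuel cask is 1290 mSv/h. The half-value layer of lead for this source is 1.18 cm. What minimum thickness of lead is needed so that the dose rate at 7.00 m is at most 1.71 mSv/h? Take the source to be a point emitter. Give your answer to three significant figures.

At 7.00 m, distance alone gives (1.80/7.00)² = 0.06612, so 1290 × 0.06612 = 85.29 mSv/h.
Further attenuation needed: 85.29/1.71 = 49.88.
n = log₂(49.88) = 5.640 half-value layers.
Thickness = 5.640 × 1.18 cm = 6.655 cm.

6.66 cm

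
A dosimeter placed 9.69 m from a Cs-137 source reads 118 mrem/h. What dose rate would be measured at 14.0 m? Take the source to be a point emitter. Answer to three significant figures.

56.5 mrem/h

Applying the 1/r² law, scaling from 9.69 m to 14.0 m:
(9.69/14.0)² = 0.4791, so 118 × 0.4791 = 56.53 mrem/h.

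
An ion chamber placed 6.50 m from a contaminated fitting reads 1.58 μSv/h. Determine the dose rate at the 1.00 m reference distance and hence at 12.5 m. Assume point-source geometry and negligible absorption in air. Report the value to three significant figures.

66.8 μSv/h; 0.427 μSv/h

Since intensity falls as 1/r²,
At 1.00 m: 1.58 × (6.50/1.00)² = 1.58 × 42.25 = 66.76 μSv/h
At 12.5 m: 66.76 × (1.00/12.5)² = 66.76 × 0.006400 = 0.4273 μSv/h.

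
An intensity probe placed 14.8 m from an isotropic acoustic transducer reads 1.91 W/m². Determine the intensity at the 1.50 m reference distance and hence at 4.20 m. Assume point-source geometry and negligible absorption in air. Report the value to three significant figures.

186 W/m²; 23.7 W/m²

By the inverse-square law,
At 1.50 m: 1.91 × (14.8/1.50)² = 1.91 × 97.35 = 185.9 W/m²
At 4.20 m: 185.9 × (1.50/4.20)² = 185.9 × 0.1276 = 23.72 W/m².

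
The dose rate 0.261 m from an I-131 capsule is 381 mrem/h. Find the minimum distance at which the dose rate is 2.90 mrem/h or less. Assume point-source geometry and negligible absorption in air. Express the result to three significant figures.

2.99 m

Using I₁d₁² = I₂d₂², d₂ = d₁·√(I₁/I₂).
I₁/I₂ = 381/2.90 = 131.4, so d₂ = 0.261 × √131.4 = 2.992 m.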